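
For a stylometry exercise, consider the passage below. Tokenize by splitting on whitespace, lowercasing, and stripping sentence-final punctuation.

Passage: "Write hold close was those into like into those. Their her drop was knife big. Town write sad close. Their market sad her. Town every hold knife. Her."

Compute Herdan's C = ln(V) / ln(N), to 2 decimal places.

N = 28, V = 16.
ln(V) = 2.772589, ln(N) = 3.332205
C = 2.772589 / 3.332205 = 0.83

0.83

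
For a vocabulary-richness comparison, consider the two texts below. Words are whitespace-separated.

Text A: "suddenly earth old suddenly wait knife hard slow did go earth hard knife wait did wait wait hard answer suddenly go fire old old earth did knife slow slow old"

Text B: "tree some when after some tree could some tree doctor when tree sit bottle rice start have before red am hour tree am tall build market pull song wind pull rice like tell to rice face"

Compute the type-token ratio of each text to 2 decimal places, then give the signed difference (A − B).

TTR(A) = 11/30 = 0.37
TTR(B) = 25/36 = 0.69
Difference = 0.37 − 0.69 = -0.32

-0.32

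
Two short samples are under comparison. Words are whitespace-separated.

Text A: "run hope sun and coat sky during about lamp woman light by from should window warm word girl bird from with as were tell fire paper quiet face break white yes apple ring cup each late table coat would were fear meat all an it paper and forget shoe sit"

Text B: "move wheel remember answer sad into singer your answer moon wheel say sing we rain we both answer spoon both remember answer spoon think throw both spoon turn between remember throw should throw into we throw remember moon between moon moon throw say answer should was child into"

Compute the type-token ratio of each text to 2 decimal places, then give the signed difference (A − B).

TTR(A) = 45/50 = 0.90
TTR(B) = 22/48 = 0.46
Difference = 0.90 − 0.46 = 0.44

0.44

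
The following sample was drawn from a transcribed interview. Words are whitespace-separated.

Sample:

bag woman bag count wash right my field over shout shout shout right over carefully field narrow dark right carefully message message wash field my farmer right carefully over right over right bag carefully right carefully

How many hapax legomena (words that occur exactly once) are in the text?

5

Frequencies: right:7, carefully:5, over:4, bag:3, field:3, shout:3, wash:2, my:2, message:2, woman:1, count:1, narrow:1, dark:1, farmer:1
Hapax (freq=1): count, dark, farmer, narrow, woman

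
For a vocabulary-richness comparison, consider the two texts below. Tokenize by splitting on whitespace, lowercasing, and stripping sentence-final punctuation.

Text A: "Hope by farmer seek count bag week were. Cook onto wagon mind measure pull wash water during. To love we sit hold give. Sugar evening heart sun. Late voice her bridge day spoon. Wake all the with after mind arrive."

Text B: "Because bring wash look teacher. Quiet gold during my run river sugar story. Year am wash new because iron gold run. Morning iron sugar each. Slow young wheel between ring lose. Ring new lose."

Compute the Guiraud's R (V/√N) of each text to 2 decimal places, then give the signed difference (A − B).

A: V=39, N=40, R=6.17
B: V=25, N=34, R=4.29
Difference = 6.17 − 4.29 = 1.88

1.88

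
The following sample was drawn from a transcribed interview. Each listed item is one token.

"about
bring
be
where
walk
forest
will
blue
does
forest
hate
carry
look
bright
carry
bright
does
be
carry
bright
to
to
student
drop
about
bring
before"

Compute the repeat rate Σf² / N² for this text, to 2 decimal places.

0.07

Frequencies: carry:3, bright:3, about:2, bring:2, be:2, forest:2, does:2, to:2, where:1, walk:1, will:1, blue:1, hate:1, look:1, student:1, drop:1, before:1
Σf² = 51; N² = 729
Repeat rate = 51 / 729 = 0.07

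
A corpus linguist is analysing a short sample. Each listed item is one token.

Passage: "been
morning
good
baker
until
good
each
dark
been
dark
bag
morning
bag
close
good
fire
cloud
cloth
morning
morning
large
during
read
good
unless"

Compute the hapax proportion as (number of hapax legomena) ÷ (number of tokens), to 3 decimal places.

Frequencies: morning:4, good:4, been:2, dark:2, bag:2, baker:1, until:1, each:1, close:1, fire:1, cloud:1, cloth:1, large:1, during:1, read:1, unless:1
Hapax count = 11; token count = 25.
Ratio = 11 / 25 = 0.440

0.440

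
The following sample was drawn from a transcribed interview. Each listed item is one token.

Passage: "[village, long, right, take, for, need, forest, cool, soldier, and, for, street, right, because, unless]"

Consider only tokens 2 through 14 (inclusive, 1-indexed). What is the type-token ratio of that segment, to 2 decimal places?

Segment tokens 2–14: long, right, take, for, need, forest, cool, soldier, and, for, street, right, because
Segment N = 13, segment V = 11.
TTR = 11 / 13 = 0.85

0.85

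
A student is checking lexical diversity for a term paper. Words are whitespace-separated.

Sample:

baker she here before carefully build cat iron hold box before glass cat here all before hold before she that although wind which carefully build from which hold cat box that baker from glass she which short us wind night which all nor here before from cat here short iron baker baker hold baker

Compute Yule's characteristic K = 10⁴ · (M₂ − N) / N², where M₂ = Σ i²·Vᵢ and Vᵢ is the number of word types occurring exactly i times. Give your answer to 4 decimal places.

Frequencies: baker:5, before:5, here:4, cat:4, hold:4, which:4, she:3, from:3, carefully:2, build:2, iron:2, box:2, glass:2, all:2, that:2, wind:2, short:2, although:1, us:1, night:1, … (1 more, each freq 1)
N = 54. Frequency spectrum: V_1=4, V_2=9, V_3=2, V_4=4, V_5=2
M₂ = 1²·4 + 2²·9 + 3²·2 + 4²·4 + 5²·2 = 172
K = 10000 × (172 − 54) / 54² = 404.6639

404.6639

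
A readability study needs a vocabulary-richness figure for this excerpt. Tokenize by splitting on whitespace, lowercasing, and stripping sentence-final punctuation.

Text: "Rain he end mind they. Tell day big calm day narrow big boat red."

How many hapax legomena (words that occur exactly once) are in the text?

10

Frequencies: day:2, big:2, rain:1, he:1, end:1, mind:1, they:1, tell:1, calm:1, narrow:1, boat:1, red:1
Hapax (freq=1): boat, calm, end, he, mind, narrow, rain, red, tell, they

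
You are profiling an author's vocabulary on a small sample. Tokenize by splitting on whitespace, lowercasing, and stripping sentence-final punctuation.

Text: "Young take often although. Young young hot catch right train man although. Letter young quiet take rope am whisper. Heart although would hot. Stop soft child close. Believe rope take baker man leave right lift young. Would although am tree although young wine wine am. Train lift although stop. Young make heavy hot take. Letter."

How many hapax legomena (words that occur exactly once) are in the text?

14

Frequencies: young:7, although:6, take:4, hot:3, am:3, right:2, train:2, man:2, letter:2, rope:2, would:2, stop:2, lift:2, wine:2, often:1, catch:1, quiet:1, whisper:1, heart:1, soft:1, … (8 more, each freq 1)
Hapax (freq=1): baker, believe, catch, child, close, heart, heavy, leave, make, often, quiet, soft, tree, whisper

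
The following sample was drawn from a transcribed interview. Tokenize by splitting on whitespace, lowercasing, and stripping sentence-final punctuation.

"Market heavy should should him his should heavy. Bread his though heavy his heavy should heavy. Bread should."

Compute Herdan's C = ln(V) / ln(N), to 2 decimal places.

0.67

N = 18, V = 7.
ln(V) = 1.945910, ln(N) = 2.890372
C = 1.945910 / 2.890372 = 0.67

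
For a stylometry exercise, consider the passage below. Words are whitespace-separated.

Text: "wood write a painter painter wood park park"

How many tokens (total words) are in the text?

Tokens: wood, write, a, painter, painter, wood, park, park
N = 8

8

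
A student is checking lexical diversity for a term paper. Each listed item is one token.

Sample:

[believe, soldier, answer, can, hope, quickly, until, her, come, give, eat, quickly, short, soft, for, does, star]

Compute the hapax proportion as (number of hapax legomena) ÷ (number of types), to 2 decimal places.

Frequencies: quickly:2, believe:1, soldier:1, answer:1, can:1, hope:1, until:1, her:1, come:1, give:1, eat:1, short:1, soft:1, for:1, does:1, star:1
Hapax count = 15; type count = 16.
Ratio = 15 / 16 = 0.94

0.94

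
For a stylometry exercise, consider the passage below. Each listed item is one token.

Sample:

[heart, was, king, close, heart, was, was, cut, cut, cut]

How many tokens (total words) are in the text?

10

Tokens: heart, was, king, close, heart, was, was, cut, cut, cut
N = 10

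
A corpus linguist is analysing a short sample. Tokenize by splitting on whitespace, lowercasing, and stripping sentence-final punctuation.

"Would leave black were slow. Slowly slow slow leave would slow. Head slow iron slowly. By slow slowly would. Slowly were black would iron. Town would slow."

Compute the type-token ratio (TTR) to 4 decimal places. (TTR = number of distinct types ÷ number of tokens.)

0.3704

N = 27 tokens, V = 10 types.
TTR = V / N = 10 / 27 = 0.3704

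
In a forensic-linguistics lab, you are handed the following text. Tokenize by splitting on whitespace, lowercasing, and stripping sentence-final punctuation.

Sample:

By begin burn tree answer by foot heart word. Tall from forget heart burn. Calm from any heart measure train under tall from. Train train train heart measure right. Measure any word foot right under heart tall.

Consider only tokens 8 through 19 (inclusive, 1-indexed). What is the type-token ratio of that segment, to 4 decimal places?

Segment tokens 8–19: heart, word, tall, from, forget, heart, burn, calm, from, any, heart, measure
Segment N = 12, segment V = 9.
TTR = 9 / 12 = 0.7500

0.7500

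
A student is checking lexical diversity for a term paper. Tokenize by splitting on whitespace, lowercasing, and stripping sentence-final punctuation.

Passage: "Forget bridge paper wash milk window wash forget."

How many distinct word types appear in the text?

6

Distinct types: {bridge, forget, milk, paper, wash, window}
V = 6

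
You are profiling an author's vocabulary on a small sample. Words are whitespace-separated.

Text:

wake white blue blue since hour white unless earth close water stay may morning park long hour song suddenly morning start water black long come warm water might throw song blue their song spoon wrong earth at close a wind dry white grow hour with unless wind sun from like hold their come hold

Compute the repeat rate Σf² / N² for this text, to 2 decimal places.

Frequencies: white:3, blue:3, hour:3, water:3, song:3, unless:2, earth:2, close:2, morning:2, long:2, come:2, their:2, wind:2, hold:2, wake:1, since:1, stay:1, may:1, park:1, suddenly:1, … (15 more, each freq 1)
Σf² = 102; N² = 2916
Repeat rate = 102 / 2916 = 0.03

0.03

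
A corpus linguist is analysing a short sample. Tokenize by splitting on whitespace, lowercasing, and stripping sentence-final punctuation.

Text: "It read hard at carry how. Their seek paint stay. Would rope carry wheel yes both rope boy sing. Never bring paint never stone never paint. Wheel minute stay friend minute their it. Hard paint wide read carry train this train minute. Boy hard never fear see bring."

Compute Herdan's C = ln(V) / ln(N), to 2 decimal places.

N = 48, V = 27.
ln(V) = 3.295837, ln(N) = 3.871201
C = 3.295837 / 3.871201 = 0.85

0.85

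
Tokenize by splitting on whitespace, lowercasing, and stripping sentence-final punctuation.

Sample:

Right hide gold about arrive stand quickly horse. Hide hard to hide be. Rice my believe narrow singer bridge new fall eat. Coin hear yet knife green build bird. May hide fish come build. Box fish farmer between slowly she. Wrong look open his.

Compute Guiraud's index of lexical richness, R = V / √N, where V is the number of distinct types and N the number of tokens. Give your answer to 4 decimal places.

N = 44, V = 39.
√N = 6.633250
R = 39 / 6.633250 = 5.8795

5.8795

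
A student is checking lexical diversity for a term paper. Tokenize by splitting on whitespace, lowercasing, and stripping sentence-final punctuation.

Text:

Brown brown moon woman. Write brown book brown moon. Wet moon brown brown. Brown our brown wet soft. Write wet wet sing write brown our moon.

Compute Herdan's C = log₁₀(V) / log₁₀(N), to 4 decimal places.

N = 26, V = 9.
log₁₀(V) = 0.954243, log₁₀(N) = 1.414973
C = 0.954243 / 1.414973 = 0.6744

0.6744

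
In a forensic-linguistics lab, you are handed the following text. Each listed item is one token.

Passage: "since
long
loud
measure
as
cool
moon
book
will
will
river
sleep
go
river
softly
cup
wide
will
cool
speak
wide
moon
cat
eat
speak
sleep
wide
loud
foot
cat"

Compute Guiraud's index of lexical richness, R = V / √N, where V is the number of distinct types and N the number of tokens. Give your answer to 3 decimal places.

N = 30, V = 19.
√N = 5.477226
R = 19 / 5.477226 = 3.469

3.469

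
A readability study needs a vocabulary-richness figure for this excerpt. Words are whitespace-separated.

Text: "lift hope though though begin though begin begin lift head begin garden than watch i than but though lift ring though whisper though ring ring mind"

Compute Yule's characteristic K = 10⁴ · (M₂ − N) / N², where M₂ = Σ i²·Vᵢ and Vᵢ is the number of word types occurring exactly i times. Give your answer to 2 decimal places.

828.40

Frequencies: though:6, begin:4, lift:3, ring:3, than:2, hope:1, head:1, garden:1, watch:1, i:1, but:1, whisper:1, mind:1
N = 26. Frequency spectrum: V_1=8, V_2=1, V_3=2, V_4=1, V_6=1
M₂ = 1²·8 + 2²·1 + 3²·2 + 4²·1 + 6²·1 = 82
K = 10000 × (82 − 26) / 26² = 828.40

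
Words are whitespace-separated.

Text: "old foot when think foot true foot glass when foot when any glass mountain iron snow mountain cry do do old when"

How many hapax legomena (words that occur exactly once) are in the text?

Frequencies: foot:4, when:4, old:2, glass:2, mountain:2, do:2, think:1, true:1, any:1, iron:1, snow:1, cry:1
Hapax (freq=1): any, cry, iron, snow, think, true

6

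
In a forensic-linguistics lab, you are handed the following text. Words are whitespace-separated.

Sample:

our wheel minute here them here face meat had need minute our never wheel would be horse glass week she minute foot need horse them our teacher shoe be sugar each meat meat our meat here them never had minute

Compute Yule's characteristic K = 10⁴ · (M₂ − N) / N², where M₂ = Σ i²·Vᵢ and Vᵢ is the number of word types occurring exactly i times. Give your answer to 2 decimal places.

Frequencies: our:4, minute:4, meat:4, here:3, them:3, wheel:2, had:2, need:2, never:2, be:2, horse:2, face:1, would:1, glass:1, week:1, she:1, foot:1, teacher:1, shoe:1, sugar:1, … (1 more, each freq 1)
N = 40. Frequency spectrum: V_1=10, V_2=6, V_3=2, V_4=3
M₂ = 1²·10 + 2²·6 + 3²·2 + 4²·3 = 100
K = 10000 × (100 − 40) / 40² = 375.00

375.00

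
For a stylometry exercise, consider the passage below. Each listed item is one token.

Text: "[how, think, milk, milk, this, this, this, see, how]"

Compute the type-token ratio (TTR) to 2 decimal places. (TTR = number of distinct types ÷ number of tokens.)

N = 9 tokens, V = 5 types.
TTR = V / N = 5 / 9 = 0.56

0.56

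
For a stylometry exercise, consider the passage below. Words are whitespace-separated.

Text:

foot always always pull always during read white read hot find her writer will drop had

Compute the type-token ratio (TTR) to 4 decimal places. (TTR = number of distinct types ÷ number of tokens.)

N = 16 tokens, V = 13 types.
TTR = V / N = 13 / 16 = 0.8125

0.8125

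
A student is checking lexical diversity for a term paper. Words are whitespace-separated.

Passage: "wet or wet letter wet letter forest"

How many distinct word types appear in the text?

Distinct types: {forest, letter, or, wet}
V = 4

4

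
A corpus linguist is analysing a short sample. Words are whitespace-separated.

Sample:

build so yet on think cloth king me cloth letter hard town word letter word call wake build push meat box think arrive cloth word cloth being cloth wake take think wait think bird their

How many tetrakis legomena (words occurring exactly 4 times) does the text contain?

1

Frequencies: cloth:5, think:4, word:3, build:2, letter:2, wake:2, so:1, yet:1, on:1, king:1, me:1, hard:1, town:1, call:1, push:1, meat:1, box:1, arrive:1, being:1, take:1, … (3 more, each freq 1)
Words with frequency 4: think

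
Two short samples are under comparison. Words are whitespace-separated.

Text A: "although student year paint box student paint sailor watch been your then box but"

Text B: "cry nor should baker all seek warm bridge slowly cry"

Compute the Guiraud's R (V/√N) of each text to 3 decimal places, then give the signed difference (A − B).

A: V=11, N=14, R=2.940
B: V=9, N=10, R=2.846
Difference = 2.940 − 2.846 = 0.094

0.094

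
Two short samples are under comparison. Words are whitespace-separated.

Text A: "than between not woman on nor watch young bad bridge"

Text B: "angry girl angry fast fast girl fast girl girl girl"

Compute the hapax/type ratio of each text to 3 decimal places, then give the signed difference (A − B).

A: hapax=10, V=10, ratio=1.000
B: hapax=0, V=3, ratio=0.000
Difference = 1.000 − 0.000 = 1.000

1.000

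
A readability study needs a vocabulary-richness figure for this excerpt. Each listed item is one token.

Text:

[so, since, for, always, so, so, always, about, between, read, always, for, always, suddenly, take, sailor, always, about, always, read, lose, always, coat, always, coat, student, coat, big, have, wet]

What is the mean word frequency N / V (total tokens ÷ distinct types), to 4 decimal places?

N = 30 tokens, V = 16 types.
Mean frequency = N / V = 30 / 16 = 1.8750

1.8750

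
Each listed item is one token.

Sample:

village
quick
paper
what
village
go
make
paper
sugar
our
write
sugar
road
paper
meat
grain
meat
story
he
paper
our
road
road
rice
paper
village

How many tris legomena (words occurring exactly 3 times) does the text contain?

Frequencies: paper:5, village:3, road:3, sugar:2, our:2, meat:2, quick:1, what:1, go:1, make:1, write:1, grain:1, story:1, he:1, rice:1
Words with frequency 3: road, village

2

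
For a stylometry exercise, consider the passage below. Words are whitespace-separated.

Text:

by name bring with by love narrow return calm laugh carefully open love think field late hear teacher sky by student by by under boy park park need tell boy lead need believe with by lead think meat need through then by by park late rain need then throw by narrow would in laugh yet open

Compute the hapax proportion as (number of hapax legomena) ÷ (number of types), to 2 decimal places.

0.61

Frequencies: by:9, need:4, park:3, with:2, love:2, narrow:2, laugh:2, open:2, think:2, late:2, boy:2, lead:2, then:2, name:1, bring:1, return:1, calm:1, carefully:1, field:1, hear:1, … (13 more, each freq 1)
Hapax count = 20; type count = 33.
Ratio = 20 / 33 = 0.61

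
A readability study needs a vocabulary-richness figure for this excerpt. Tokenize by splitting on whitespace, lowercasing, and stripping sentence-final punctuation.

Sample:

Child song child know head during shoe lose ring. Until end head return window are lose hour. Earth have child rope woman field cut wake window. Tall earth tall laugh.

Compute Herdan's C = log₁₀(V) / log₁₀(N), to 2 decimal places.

N = 30, V = 23.
log₁₀(V) = 1.361728, log₁₀(N) = 1.477121
C = 1.361728 / 1.477121 = 0.92

0.92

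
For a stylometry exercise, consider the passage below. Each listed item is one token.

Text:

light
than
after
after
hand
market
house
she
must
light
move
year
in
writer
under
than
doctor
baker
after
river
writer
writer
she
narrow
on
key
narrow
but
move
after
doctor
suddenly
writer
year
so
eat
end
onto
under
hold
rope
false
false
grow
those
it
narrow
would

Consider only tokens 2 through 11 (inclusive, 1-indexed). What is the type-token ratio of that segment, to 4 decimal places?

0.9000

Segment tokens 2–11: than, after, after, hand, market, house, she, must, light, move
Segment N = 10, segment V = 9.
TTR = 9 / 10 = 0.9000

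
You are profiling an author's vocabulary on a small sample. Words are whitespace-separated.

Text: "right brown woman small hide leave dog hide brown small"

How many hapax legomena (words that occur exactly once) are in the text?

Frequencies: brown:2, small:2, hide:2, right:1, woman:1, leave:1, dog:1
Hapax (freq=1): dog, leave, right, woman

4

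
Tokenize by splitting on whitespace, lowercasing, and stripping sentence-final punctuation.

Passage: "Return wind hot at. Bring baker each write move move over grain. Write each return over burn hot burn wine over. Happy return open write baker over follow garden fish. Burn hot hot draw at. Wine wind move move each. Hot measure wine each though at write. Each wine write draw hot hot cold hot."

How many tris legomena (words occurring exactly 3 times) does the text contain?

3

Frequencies: hot:8, each:5, write:5, move:4, over:4, wine:4, return:3, at:3, burn:3, wind:2, baker:2, draw:2, bring:1, grain:1, happy:1, open:1, follow:1, garden:1, fish:1, measure:1, … (2 more, each freq 1)
Words with frequency 3: at, burn, return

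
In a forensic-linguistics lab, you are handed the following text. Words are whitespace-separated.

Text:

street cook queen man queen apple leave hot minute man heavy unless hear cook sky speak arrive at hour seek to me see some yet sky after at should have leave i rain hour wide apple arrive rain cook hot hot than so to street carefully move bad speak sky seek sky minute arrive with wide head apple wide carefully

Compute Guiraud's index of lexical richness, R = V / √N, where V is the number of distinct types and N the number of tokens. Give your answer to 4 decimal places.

4.5185

N = 60, V = 35.
√N = 7.745967
R = 35 / 7.745967 = 4.5185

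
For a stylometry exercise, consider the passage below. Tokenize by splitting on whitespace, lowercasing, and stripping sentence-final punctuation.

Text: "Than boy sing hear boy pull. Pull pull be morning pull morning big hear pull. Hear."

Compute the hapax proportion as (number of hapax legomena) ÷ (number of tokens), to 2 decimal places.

Frequencies: pull:5, hear:3, boy:2, morning:2, than:1, sing:1, be:1, big:1
Hapax count = 4; token count = 16.
Ratio = 4 / 16 = 0.25

0.25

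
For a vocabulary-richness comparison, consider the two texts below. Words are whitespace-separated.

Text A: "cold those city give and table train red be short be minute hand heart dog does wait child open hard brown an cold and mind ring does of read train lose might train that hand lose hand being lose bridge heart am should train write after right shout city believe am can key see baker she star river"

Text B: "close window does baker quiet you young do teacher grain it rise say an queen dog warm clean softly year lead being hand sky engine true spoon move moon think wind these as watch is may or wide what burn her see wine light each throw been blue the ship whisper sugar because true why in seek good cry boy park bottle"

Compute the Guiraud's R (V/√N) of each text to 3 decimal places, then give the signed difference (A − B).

A: V=44, N=58, R=5.777
B: V=61, N=62, R=7.747
Difference = 5.777 − 7.747 = -1.970

-1.970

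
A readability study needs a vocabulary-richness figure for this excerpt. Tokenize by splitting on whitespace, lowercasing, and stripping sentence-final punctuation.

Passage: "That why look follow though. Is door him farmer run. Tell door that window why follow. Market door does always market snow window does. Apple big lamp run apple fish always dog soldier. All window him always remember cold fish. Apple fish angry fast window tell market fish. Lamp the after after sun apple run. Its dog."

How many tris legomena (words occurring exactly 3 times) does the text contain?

Frequencies: window:4, apple:4, fish:4, door:3, run:3, market:3, always:3, that:2, why:2, follow:2, him:2, tell:2, does:2, lamp:2, dog:2, after:2, look:1, though:1, is:1, farmer:1, … (11 more, each freq 1)
Words with frequency 3: always, door, market, run

4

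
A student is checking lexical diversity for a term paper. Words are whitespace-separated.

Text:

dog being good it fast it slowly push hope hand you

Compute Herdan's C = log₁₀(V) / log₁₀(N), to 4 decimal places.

N = 11, V = 10.
log₁₀(V) = 1.000000, log₁₀(N) = 1.041393
C = 1.000000 / 1.041393 = 0.9603

0.9603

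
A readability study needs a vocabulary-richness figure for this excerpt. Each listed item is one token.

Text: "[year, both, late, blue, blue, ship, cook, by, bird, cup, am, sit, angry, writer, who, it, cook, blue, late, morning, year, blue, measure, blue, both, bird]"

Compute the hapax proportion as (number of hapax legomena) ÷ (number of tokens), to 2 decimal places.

0.42

Frequencies: blue:5, year:2, both:2, late:2, cook:2, bird:2, ship:1, by:1, cup:1, am:1, sit:1, angry:1, writer:1, who:1, it:1, morning:1, measure:1
Hapax count = 11; token count = 26.
Ratio = 11 / 26 = 0.42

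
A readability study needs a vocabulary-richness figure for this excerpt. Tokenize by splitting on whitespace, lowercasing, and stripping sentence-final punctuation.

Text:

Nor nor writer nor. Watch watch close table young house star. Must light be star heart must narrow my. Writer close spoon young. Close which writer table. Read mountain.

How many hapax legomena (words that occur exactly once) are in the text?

Frequencies: nor:3, writer:3, close:3, watch:2, table:2, young:2, star:2, must:2, house:1, light:1, be:1, heart:1, narrow:1, my:1, spoon:1, which:1, read:1, mountain:1
Hapax (freq=1): be, heart, house, light, mountain, my, narrow, read, spoon, which

10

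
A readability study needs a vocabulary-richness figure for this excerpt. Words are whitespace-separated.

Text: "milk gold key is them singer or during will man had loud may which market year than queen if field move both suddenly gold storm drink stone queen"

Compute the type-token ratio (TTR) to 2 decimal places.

0.93

N = 28 tokens, V = 26 types.
TTR = V / N = 26 / 28 = 0.93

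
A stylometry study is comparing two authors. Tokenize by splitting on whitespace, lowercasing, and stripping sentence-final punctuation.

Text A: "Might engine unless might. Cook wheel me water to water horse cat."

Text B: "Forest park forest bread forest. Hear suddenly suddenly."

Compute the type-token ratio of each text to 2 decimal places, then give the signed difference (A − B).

TTR(A) = 10/12 = 0.83
TTR(B) = 5/8 = 0.63
Difference = 0.83 − 0.63 = 0.20

0.20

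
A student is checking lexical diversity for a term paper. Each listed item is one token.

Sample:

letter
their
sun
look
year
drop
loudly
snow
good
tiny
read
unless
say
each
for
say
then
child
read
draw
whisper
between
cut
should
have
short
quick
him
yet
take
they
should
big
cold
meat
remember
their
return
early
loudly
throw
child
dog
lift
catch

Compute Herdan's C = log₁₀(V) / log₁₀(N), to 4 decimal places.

N = 45, V = 39.
log₁₀(V) = 1.591065, log₁₀(N) = 1.653213
C = 1.591065 / 1.653213 = 0.9624

0.9624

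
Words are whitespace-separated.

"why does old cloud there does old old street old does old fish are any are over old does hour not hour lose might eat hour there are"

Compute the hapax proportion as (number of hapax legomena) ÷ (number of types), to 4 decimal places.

0.6667

Frequencies: old:6, does:4, are:3, hour:3, there:2, why:1, cloud:1, street:1, fish:1, any:1, over:1, not:1, lose:1, might:1, eat:1
Hapax count = 10; type count = 15.
Ratio = 10 / 15 = 0.6667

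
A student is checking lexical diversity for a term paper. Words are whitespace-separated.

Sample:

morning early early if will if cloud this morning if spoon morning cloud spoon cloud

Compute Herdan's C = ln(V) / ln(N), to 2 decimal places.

0.72

N = 15, V = 7.
ln(V) = 1.945910, ln(N) = 2.708050
C = 1.945910 / 2.708050 = 0.72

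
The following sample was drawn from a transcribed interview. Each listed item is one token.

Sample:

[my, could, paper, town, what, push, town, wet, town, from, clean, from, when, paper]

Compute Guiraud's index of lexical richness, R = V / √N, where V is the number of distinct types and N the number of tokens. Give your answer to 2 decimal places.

2.67

N = 14, V = 10.
√N = 3.741657
R = 10 / 3.741657 = 2.67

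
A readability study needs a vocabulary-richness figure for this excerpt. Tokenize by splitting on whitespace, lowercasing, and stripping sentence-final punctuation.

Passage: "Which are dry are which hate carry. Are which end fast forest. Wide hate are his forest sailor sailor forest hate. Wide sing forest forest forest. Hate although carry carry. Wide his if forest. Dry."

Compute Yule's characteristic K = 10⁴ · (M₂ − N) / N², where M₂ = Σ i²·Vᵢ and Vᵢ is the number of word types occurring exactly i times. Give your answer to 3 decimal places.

734.694

Frequencies: forest:7, are:4, hate:4, which:3, carry:3, wide:3, dry:2, his:2, sailor:2, end:1, fast:1, sing:1, although:1, if:1
N = 35. Frequency spectrum: V_1=5, V_2=3, V_3=3, V_4=2, V_7=1
M₂ = 1²·5 + 2²·3 + 3²·3 + 4²·2 + 7²·1 = 125
K = 10000 × (125 − 35) / 35² = 734.694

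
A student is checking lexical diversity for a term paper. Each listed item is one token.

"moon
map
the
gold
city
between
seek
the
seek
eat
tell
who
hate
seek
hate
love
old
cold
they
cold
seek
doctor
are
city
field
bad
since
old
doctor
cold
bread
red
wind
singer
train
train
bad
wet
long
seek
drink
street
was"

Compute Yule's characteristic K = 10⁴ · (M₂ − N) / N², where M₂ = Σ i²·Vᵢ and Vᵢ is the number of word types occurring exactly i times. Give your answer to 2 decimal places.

216.33

Frequencies: seek:5, cold:3, the:2, city:2, hate:2, old:2, doctor:2, bad:2, train:2, moon:1, map:1, gold:1, between:1, eat:1, tell:1, who:1, love:1, they:1, are:1, field:1, … (10 more, each freq 1)
N = 43. Frequency spectrum: V_1=21, V_2=7, V_3=1, V_5=1
M₂ = 1²·21 + 2²·7 + 3²·1 + 5²·1 = 83
K = 10000 × (83 − 43) / 43² = 216.33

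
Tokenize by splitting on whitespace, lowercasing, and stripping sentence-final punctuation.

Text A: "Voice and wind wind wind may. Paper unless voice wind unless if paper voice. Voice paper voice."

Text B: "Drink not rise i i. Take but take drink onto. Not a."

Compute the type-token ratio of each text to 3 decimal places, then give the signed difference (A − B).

-0.255

TTR(A) = 7/17 = 0.412
TTR(B) = 8/12 = 0.667
Difference = 0.412 − 0.667 = -0.255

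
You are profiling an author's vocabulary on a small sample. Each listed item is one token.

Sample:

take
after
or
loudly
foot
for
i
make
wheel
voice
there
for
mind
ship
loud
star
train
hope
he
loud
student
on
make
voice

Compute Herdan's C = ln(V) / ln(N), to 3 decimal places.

N = 24, V = 20.
ln(V) = 2.995732, ln(N) = 3.178054
C = 2.995732 / 3.178054 = 0.943

0.943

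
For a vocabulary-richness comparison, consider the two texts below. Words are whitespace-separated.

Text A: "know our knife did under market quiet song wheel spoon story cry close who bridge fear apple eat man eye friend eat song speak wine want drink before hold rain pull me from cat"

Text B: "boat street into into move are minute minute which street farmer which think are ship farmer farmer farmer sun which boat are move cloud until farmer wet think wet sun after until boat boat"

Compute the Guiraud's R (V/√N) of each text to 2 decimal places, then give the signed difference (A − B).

2.92

A: V=32, N=34, R=5.49
B: V=15, N=34, R=2.57
Difference = 5.49 − 2.57 = 2.92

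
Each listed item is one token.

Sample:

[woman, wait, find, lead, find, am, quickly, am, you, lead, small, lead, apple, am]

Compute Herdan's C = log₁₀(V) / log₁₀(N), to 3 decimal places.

0.833

N = 14, V = 9.
log₁₀(V) = 0.954243, log₁₀(N) = 1.146128
C = 0.954243 / 1.146128 = 0.833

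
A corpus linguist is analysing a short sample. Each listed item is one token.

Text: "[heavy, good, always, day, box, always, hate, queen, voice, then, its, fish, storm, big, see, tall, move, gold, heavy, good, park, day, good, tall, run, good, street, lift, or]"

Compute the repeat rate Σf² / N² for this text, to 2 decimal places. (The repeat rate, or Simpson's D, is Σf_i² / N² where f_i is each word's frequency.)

Frequencies: good:4, heavy:2, always:2, day:2, tall:2, box:1, hate:1, queen:1, voice:1, then:1, its:1, fish:1, storm:1, big:1, see:1, move:1, gold:1, park:1, run:1, street:1, … (2 more, each freq 1)
Σf² = 49; N² = 841
Repeat rate = 49 / 841 = 0.06

0.06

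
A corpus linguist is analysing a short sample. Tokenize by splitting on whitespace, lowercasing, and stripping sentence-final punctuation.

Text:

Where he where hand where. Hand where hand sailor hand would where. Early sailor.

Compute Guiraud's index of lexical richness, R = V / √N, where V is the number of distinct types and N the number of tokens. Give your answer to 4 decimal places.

1.6036

N = 14, V = 6.
√N = 3.741657
R = 6 / 3.741657 = 1.6036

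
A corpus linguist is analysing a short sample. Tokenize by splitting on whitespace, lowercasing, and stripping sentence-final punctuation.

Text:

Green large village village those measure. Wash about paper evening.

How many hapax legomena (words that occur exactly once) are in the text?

Frequencies: village:2, green:1, large:1, those:1, measure:1, wash:1, about:1, paper:1, evening:1
Hapax (freq=1): about, evening, green, large, measure, paper, those, wash

8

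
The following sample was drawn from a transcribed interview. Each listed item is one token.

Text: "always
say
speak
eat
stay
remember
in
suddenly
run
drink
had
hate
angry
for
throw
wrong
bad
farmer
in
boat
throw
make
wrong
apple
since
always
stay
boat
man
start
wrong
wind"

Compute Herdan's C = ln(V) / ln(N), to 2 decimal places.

N = 32, V = 25.
ln(V) = 3.218876, ln(N) = 3.465736
C = 3.218876 / 3.465736 = 0.93

0.93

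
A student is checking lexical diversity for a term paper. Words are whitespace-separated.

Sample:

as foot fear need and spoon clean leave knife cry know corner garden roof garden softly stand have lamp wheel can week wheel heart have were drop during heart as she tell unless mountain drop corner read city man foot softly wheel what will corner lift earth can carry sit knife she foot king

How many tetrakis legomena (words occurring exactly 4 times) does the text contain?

Frequencies: foot:3, corner:3, wheel:3, as:2, knife:2, garden:2, softly:2, have:2, can:2, heart:2, drop:2, she:2, fear:1, need:1, and:1, spoon:1, clean:1, leave:1, cry:1, know:1, … (19 more, each freq 1)
Words with frequency 4: (none)

0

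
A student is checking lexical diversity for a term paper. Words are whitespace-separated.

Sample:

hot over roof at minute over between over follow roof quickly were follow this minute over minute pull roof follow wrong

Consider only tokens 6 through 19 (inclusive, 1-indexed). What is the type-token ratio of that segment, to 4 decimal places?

Segment tokens 6–19: over, between, over, follow, roof, quickly, were, follow, this, minute, over, minute, pull, roof
Segment N = 14, segment V = 9.
TTR = 9 / 14 = 0.6429

0.6429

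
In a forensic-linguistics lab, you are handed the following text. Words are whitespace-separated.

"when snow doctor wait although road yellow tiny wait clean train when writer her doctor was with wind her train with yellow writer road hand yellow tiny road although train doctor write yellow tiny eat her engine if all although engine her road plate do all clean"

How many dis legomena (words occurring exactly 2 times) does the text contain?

7

Frequencies: road:4, yellow:4, her:4, doctor:3, although:3, tiny:3, train:3, when:2, wait:2, clean:2, writer:2, with:2, engine:2, all:2, snow:1, was:1, wind:1, hand:1, write:1, eat:1, … (3 more, each freq 1)
Words with frequency 2: all, clean, engine, wait, when, with, writer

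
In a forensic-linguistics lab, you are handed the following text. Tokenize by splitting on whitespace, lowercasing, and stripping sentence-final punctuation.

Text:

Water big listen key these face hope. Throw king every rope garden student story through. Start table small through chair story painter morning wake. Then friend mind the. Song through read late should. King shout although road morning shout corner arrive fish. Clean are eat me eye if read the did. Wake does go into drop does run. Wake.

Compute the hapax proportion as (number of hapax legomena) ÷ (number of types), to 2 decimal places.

0.81

Frequencies: through:3, wake:3, king:2, story:2, morning:2, the:2, read:2, shout:2, does:2, water:1, big:1, listen:1, key:1, these:1, face:1, hope:1, throw:1, every:1, rope:1, garden:1, … (28 more, each freq 1)
Hapax count = 39; type count = 48.
Ratio = 39 / 48 = 0.81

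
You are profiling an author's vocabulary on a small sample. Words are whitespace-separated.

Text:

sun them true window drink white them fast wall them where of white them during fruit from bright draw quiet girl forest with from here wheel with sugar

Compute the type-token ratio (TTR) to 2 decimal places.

0.79

N = 28 tokens, V = 22 types.
TTR = V / N = 22 / 28 = 0.79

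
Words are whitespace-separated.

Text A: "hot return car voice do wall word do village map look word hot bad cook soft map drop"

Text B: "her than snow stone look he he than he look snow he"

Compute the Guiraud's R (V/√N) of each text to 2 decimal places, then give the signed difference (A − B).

1.57

A: V=14, N=18, R=3.30
B: V=6, N=12, R=1.73
Difference = 3.30 − 1.73 = 1.57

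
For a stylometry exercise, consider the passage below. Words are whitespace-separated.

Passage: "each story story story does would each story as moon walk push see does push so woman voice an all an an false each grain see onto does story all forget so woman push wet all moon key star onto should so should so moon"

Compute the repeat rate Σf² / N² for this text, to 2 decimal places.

Frequencies: story:5, so:4, each:3, does:3, moon:3, push:3, an:3, all:3, see:2, woman:2, onto:2, should:2, would:1, as:1, walk:1, voice:1, false:1, grain:1, forget:1, wet:1, … (2 more, each freq 1)
Σf² = 121; N² = 2025
Repeat rate = 121 / 2025 = 0.06

0.06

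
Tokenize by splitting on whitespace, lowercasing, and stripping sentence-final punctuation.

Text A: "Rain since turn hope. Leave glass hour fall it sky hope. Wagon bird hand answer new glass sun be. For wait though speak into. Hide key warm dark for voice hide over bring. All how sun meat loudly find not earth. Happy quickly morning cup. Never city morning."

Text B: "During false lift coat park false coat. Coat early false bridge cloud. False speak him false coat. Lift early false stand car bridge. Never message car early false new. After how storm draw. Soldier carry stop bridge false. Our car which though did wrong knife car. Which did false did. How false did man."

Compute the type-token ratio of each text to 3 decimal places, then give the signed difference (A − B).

0.338

TTR(A) = 42/48 = 0.875
TTR(B) = 29/54 = 0.537
Difference = 0.875 − 0.537 = 0.338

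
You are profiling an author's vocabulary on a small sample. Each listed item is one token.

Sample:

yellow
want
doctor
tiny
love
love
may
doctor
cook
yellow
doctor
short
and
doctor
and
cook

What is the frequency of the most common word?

Frequencies: doctor:4, yellow:2, love:2, cook:2, and:2, want:1, tiny:1, may:1, short:1
Most common: 'doctor' with frequency 4.

4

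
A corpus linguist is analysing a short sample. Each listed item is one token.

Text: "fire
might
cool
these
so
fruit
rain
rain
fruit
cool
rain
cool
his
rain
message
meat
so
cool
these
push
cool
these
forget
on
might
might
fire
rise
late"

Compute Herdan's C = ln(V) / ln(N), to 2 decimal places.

N = 29, V = 15.
ln(V) = 2.708050, ln(N) = 3.367296
C = 2.708050 / 3.367296 = 0.80

0.80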